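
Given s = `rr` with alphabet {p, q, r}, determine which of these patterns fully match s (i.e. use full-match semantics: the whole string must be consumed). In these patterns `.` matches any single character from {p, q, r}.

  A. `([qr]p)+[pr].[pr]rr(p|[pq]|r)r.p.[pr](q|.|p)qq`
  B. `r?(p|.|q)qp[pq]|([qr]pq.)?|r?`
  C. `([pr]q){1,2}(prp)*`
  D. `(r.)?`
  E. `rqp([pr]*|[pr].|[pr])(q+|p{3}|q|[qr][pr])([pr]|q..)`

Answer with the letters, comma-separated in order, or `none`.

A → no match — must end with `qq`
B → no match
C → no match
D → match
E → no match — must start with `rqp`

D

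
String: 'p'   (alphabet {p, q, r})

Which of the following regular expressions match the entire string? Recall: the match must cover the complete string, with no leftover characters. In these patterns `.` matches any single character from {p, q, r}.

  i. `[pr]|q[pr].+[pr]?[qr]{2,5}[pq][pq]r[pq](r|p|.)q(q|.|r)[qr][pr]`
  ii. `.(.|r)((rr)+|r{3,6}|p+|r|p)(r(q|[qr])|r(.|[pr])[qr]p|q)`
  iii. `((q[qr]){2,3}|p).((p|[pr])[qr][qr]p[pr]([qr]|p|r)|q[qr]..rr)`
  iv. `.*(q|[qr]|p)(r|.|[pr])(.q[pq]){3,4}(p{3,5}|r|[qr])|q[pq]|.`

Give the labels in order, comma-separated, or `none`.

i, iv

i → match
ii → no match
iii → no match
iv → match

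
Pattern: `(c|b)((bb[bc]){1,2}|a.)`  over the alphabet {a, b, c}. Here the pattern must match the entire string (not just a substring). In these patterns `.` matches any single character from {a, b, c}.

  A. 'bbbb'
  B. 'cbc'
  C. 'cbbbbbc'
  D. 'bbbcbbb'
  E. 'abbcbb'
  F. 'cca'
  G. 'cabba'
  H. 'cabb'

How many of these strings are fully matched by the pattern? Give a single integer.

A → match
B → no match
C → match
D → match
E → no match
F → no match
G → no match
H → no match
Total matched: 3

3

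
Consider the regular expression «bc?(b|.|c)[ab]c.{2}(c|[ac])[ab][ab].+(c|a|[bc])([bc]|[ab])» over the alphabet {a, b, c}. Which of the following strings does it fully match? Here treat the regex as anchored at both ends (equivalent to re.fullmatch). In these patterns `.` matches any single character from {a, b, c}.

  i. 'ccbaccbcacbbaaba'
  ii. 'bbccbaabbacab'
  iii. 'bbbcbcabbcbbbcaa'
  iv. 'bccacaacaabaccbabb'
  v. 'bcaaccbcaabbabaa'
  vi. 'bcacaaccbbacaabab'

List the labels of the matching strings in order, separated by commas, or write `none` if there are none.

i → no match — must start with 'b'
ii → no match
iii → match
iv → match
v → match
vi → no match

iii, iv, v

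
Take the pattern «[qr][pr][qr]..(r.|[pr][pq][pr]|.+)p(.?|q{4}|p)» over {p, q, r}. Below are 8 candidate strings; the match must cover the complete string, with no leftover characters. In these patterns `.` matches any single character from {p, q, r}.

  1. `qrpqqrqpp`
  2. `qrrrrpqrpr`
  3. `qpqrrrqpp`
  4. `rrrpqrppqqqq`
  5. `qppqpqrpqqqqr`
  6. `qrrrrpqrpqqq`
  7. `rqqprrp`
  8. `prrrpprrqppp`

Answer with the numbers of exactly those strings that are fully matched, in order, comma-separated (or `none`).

1 → no match
2 → match
3 → match
4 → match
5 → no match
6 → no match
7 → no match
8 → no match

2, 3, 4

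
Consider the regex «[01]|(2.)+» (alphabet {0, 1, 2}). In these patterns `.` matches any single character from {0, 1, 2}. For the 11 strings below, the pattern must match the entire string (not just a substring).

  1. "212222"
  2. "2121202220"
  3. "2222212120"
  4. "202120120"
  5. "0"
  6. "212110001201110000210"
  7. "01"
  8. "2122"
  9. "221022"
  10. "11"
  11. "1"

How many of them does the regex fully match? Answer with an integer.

1 → match
2 → match
3 → match
4 → no match
5 → match
6 → no match
7 → no match
8 → match
9 → no match
10 → no match
11 → match
Total matched: 6

6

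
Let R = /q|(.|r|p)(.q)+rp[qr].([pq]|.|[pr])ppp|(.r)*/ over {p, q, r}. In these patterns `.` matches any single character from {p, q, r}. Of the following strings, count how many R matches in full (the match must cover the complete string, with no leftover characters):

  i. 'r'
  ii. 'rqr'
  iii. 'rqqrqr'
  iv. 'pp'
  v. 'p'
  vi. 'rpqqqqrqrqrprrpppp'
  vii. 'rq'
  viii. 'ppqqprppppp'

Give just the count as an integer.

0

i → no match
ii → no match
iii → no match
iv → no match
v → no match
vi → no match
vii → no match
viii → no match
Total matched: 0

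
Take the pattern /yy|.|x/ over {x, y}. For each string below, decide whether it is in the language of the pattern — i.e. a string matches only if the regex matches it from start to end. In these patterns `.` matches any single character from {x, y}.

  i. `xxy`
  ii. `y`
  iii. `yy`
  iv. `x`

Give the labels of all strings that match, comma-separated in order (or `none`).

i → no match
ii → match
iii → match
iv → match

ii, iii, iv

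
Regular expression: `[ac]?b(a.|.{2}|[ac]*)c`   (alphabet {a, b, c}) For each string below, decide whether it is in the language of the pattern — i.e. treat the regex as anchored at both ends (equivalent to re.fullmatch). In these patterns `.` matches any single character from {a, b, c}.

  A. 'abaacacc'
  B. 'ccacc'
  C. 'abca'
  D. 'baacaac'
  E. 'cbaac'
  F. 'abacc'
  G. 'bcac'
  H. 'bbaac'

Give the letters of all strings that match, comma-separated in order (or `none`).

A. 'abaacacc' → match
B. 'ccacc' → no match
C. 'abca' → no match — must end with 'c'
D. 'baacaac' → match
E. 'cbaac' → match
F. 'abacc' → match
G. 'bcac' → match
H. 'bbaac' → no match

A, D, E, F, G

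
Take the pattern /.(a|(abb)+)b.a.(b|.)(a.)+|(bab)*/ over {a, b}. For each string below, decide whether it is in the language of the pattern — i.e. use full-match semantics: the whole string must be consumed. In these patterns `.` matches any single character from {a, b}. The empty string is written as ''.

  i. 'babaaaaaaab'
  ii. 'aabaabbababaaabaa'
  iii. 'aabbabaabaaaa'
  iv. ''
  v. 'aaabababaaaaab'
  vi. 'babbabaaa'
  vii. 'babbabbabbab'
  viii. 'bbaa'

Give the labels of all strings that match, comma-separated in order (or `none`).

i, ii, iii, iv, vi, vii

i → match
ii → match
iii → match
iv → match
v → no match
vi → match
vii → match
viii → no match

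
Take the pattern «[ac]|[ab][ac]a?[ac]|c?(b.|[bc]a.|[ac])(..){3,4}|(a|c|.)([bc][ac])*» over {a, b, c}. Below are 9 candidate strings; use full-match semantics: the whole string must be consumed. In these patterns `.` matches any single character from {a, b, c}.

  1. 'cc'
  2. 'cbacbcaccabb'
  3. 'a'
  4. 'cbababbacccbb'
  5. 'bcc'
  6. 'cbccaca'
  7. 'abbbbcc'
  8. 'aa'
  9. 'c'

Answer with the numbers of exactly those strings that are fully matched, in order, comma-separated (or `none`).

2, 3, 5, 6, 7, 9

1 → no match
2 → match
3 → match
4 → no match
5 → match
6 → match
7 → match
8 → no match
9 → match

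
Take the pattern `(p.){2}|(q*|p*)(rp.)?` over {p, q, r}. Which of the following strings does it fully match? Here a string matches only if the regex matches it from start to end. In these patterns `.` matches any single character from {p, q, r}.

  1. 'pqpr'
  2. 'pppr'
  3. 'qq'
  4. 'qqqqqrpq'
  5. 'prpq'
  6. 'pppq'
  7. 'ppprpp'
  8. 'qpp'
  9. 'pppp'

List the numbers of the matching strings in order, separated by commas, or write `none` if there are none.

1, 2, 3, 4, 5, 6, 7, 9

1 → match
2 → match
3 → match
4 → match
5 → match
6 → match
7 → match
8 → no match
9 → match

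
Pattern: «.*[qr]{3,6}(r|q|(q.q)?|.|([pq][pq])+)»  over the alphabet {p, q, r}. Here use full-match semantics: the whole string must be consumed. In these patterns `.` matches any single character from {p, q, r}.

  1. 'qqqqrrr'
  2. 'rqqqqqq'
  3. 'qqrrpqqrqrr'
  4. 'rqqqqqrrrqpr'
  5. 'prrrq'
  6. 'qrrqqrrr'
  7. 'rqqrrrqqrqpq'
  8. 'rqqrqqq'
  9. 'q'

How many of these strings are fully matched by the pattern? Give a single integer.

7

1. 'qqqqrrr' → match
2. 'rqqqqqq' → match
3. 'qqrrpqqrqrr' → match
4. 'rqqqqqrrrqpr' → no match
5. 'prrrq' → match
6. 'qrrqqrrr' → match
7. 'rqqrrrqqrqpq' → match
8. 'rqqrqqq' → match
9. 'q' → no match
Total matched: 7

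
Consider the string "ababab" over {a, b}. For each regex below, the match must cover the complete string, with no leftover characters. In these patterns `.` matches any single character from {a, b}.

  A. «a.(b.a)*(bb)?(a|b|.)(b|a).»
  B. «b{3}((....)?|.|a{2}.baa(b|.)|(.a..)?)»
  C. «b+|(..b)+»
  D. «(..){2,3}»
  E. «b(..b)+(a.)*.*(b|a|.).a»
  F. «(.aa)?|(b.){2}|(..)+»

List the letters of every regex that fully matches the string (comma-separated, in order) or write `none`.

A → no match
B → no match — must start with "b"
C → no match
D → match
E → no match — must start with "b"
F → match

D, F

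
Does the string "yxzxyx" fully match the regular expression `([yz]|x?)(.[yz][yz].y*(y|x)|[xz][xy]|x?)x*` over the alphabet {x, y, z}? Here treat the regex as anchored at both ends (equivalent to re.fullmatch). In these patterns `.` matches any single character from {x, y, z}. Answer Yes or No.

No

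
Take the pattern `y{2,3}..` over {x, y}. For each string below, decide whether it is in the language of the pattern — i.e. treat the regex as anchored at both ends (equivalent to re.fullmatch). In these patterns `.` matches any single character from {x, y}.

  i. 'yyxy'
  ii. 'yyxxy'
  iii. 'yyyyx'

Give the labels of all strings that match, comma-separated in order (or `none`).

i → match
ii → no match
iii → match

i, iii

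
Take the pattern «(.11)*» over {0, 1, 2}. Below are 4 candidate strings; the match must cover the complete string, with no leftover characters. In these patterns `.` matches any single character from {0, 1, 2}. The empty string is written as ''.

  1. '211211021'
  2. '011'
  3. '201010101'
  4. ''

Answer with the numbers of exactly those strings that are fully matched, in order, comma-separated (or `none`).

1 → no match
2 → match
3 → no match
4 → match

2, 4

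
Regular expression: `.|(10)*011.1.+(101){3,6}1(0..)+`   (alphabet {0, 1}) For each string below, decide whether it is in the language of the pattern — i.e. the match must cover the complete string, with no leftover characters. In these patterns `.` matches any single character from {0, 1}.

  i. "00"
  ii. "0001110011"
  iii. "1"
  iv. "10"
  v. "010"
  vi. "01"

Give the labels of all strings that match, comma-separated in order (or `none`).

iii

i → no match
ii → no match
iii → match
iv → no match
v → no match
vi → no match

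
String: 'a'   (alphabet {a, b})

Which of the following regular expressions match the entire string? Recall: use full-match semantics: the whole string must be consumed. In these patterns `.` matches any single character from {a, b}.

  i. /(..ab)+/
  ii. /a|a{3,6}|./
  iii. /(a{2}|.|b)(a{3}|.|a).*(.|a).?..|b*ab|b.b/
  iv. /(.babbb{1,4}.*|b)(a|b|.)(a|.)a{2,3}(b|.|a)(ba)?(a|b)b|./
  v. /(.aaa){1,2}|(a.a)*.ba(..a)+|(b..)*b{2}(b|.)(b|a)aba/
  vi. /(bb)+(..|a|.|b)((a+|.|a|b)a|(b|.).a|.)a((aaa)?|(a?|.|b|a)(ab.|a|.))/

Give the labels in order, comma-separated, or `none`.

i → no match — must end with 'ab'
ii → match
iii → no match
iv → match
v → no match
vi → no match — must start with 'bb'

ii, iv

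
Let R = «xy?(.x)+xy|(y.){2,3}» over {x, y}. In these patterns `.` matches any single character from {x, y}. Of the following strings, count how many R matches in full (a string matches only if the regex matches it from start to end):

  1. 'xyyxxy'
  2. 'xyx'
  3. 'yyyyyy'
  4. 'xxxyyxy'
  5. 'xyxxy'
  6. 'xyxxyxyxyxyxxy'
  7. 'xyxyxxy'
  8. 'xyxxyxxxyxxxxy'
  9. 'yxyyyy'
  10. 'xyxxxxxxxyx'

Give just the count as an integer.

1 → match
2 → no match
3 → match
4 → no match
5 → match
6 → match
7 → match
8 → match
9 → match
10 → no match
Total matched: 7

7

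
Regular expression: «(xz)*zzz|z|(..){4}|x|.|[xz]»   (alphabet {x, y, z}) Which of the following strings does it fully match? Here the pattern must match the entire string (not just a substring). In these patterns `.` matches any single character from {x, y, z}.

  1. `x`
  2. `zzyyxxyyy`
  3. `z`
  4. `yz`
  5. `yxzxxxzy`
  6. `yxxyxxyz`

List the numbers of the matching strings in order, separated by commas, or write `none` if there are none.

1, 3, 5, 6

1 → match
2 → no match
3 → match
4 → no match
5 → match
6 → match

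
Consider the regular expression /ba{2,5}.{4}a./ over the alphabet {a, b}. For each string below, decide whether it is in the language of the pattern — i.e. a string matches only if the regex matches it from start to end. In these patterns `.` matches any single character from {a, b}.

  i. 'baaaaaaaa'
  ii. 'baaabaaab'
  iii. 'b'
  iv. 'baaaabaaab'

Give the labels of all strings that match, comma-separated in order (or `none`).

i → match
ii → match
iii → no match — must start with 'ba'
iv → match

i, ii, iv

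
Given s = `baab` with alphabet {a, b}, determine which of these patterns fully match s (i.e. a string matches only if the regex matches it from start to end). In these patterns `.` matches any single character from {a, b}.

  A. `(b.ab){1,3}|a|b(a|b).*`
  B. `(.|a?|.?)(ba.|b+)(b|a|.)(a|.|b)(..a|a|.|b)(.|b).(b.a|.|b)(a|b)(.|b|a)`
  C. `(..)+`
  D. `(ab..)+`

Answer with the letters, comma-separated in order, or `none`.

A → match
B → no match
C → match
D → no match — must start with `ab`

A, C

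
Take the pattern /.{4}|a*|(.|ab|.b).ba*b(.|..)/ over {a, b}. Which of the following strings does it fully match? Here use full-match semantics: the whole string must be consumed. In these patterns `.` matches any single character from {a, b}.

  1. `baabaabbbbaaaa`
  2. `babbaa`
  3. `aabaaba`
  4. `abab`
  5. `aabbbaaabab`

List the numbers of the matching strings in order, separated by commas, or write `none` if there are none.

2, 3, 4

1 → no match
2 → match
3 → match
4 → match
5 → no match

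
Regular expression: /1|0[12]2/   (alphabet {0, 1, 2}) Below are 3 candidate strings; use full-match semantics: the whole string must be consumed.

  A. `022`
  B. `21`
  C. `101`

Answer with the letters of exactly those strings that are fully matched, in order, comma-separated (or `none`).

A → match
B → no match
C → no match

A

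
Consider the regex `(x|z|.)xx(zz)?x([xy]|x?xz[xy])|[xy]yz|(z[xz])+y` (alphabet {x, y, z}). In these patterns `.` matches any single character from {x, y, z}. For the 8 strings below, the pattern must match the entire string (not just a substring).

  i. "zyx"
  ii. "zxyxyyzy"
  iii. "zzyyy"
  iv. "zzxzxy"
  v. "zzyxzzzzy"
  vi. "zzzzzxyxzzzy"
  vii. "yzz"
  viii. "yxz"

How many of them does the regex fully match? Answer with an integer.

i. "zyx" → no match
ii. "zxyxyyzy" → no match
iii. "zzyyy" → no match
iv. "zzxzxy" → no match
v. "zzyxzzzzy" → no match
vi. "zzzzzxyxzzzy" → no match
vii. "yzz" → no match
viii. "yxz" → no match
Total matched: 0

0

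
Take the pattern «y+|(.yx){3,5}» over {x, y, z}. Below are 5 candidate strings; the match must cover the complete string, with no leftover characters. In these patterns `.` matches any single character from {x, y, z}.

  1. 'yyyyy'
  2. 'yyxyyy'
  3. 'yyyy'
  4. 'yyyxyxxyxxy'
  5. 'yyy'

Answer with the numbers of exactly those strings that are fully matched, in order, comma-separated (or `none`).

1. 'yyyyy' → match
2. 'yyxyyy' → no match
3. 'yyyy' → match
4. 'yyyxyxxyxxy' → no match
5. 'yyy' → match

1, 3, 5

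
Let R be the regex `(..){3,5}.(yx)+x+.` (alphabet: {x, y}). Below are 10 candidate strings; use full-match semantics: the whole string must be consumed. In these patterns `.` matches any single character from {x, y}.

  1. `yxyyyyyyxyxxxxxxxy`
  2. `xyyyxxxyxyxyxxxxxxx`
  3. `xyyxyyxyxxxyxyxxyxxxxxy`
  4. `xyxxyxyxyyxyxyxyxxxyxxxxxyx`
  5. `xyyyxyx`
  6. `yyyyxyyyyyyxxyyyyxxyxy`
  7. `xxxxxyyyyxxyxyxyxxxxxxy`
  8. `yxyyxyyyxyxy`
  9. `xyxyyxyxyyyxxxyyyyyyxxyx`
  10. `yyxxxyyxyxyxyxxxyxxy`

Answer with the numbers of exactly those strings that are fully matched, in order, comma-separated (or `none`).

1 → match
2 → match
3 → no match
4 → no match
5 → no match
6 → no match
7 → match
8 → no match
9 → no match
10 → no match

1, 2, 7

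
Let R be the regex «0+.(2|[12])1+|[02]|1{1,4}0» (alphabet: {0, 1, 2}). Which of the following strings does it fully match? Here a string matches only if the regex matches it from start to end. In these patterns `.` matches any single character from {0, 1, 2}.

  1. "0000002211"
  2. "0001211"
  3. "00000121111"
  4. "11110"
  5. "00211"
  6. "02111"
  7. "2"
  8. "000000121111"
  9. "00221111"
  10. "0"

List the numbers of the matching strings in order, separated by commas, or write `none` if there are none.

1, 2, 3, 4, 5, 6, 7, 8, 9, 10

1 → match
2 → match
3 → match
4 → match
5 → match
6 → match
7 → match
8 → match
9 → match
10 → match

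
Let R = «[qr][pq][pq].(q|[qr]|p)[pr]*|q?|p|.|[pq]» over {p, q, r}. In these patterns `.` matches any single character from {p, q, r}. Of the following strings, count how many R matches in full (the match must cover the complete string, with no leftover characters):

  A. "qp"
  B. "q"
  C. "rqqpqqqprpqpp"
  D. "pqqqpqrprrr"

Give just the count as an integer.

1

A → no match
B → match
C → no match
D → no match
Total matched: 1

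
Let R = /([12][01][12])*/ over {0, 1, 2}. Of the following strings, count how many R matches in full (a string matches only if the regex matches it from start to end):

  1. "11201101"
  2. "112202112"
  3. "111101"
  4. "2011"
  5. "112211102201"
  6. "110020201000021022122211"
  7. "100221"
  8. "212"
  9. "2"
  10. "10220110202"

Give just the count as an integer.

1 → no match
2 → match
3 → match
4 → no match
5 → match
6 → no match
7 → no match
8 → match
9 → no match
10 → no match
Total matched: 4

4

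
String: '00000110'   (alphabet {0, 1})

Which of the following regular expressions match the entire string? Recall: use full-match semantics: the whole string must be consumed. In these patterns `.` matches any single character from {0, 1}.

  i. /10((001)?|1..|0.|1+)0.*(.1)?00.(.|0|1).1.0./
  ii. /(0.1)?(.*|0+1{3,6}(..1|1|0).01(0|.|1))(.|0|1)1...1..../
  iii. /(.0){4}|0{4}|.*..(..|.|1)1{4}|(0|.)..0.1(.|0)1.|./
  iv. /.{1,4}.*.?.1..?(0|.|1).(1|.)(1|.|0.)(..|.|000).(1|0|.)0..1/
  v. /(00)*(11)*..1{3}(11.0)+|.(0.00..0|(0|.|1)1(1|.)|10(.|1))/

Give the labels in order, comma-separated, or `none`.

i → no match — must start with '10'
ii → no match
iii → no match
iv → no match — must end with '1'
v → match

v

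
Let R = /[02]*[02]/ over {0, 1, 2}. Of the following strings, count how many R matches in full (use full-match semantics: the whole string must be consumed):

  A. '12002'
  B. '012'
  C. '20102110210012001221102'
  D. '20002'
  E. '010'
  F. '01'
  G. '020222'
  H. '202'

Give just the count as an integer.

A → no match
B → no match
C → no match
D → match
E → no match
F → no match
G → match
H → match
Total matched: 3

3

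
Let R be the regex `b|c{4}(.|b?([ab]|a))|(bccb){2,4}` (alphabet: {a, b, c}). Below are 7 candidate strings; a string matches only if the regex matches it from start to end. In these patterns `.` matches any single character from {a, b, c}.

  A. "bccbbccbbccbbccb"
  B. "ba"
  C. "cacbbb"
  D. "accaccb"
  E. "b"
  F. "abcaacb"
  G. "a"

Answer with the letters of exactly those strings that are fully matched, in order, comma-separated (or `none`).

A → match
B. "ba" → no match
C. "cacbbb" → no match
D. "accaccb" → no match
E. "b" → match
F. "abcaacb" → no match
G. "a" → no match

A, E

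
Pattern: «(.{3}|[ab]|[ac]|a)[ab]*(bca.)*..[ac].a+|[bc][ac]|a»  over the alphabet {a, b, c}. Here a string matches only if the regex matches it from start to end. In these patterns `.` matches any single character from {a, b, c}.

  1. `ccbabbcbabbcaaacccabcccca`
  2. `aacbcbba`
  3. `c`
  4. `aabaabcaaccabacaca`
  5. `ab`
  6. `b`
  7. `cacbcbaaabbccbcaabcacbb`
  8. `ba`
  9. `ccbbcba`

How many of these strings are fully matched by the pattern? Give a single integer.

1 → no match
2 → no match
3 → no match
4 → no match
5 → no match
6 → no match
7 → no match
8 → match
9 → no match
Total matched: 1

1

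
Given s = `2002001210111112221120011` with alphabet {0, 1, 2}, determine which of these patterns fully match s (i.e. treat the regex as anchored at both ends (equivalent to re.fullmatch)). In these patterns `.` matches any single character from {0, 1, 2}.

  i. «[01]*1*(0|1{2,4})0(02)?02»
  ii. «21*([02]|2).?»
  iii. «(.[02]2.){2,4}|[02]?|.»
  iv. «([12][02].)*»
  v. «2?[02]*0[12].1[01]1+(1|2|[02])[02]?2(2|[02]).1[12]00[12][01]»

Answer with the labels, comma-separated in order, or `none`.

i → no match — must end with `02`
ii → no match
iii → no match
iv → no match
v → match

v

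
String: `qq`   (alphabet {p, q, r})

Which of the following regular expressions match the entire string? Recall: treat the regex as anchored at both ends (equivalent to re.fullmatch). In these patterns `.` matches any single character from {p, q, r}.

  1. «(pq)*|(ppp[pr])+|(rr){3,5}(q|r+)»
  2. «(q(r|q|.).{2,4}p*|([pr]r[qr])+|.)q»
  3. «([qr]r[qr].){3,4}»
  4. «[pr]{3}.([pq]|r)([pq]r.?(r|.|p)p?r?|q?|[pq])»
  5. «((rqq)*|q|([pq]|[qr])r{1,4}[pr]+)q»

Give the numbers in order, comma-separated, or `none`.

2, 5

1 → no match
2 → match
3 → no match
4 → no match
5 → match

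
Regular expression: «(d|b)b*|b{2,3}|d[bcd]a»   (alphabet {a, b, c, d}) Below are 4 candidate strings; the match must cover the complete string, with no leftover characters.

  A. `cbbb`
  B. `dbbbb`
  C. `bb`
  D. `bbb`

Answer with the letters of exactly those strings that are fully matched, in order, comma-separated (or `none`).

A → no match
B → match
C → match
D → match

B, C, D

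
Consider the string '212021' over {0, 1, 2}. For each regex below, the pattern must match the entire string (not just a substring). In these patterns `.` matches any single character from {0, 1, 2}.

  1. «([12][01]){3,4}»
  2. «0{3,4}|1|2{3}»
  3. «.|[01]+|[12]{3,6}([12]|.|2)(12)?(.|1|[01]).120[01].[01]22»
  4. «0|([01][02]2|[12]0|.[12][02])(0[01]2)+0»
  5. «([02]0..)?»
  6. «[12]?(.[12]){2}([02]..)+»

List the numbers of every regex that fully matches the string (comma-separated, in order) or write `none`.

1 → match
2 → no match
3 → no match
4 → no match
5 → no match
6 → no match

1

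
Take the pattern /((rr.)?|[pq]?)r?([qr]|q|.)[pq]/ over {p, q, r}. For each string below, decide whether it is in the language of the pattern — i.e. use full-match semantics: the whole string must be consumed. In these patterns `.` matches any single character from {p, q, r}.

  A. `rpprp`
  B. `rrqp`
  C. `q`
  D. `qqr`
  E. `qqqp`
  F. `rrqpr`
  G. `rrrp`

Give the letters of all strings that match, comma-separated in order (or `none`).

none

A. `rpprp` → no match
B. `rrqp` → no match
C. `q` → no match
D. `qqr` → no match
E. `qqqp` → no match
F. `rrqpr` → no match
G. `rrrp` → no match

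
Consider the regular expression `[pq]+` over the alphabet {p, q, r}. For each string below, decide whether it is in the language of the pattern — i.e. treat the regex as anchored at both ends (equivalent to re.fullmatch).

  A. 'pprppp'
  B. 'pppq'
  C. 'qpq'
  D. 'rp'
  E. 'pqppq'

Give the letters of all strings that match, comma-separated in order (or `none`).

B, C, E

A → no match
B → match
C → match
D → no match
E → match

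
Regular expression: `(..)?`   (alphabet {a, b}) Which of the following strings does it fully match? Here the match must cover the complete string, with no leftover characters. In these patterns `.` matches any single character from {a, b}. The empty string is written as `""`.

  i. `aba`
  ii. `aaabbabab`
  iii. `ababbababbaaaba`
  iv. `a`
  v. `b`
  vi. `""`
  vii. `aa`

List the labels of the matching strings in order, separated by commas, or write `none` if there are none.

vi, vii

i → no match
ii → no match
iii → no match
iv → no match
v → no match
vi → match
vii → match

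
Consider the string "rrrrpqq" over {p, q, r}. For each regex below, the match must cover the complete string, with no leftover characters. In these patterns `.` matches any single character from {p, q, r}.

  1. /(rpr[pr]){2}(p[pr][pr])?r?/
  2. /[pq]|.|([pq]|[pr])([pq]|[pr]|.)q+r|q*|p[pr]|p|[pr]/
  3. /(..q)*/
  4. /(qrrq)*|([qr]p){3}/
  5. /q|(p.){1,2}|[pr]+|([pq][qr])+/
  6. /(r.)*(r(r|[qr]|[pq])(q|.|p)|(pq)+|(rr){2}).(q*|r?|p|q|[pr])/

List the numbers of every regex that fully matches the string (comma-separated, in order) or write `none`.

1 → no match — must start with "rpr"
2 → no match
3 → no match
4 → no match
5 → no match
6 → match

6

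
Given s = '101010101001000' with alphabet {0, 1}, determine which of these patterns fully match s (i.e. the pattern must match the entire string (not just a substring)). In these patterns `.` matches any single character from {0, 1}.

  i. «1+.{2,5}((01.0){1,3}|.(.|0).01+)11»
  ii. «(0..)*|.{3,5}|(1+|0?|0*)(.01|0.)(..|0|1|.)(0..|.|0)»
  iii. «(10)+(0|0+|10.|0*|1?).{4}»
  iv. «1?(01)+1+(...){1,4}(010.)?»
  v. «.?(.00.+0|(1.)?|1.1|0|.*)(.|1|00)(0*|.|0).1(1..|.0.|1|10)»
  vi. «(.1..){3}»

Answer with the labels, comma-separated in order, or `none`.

i → no match — must end with '11'
ii → no match
iii → match
iv → no match
v → match
vi → no match

iii, v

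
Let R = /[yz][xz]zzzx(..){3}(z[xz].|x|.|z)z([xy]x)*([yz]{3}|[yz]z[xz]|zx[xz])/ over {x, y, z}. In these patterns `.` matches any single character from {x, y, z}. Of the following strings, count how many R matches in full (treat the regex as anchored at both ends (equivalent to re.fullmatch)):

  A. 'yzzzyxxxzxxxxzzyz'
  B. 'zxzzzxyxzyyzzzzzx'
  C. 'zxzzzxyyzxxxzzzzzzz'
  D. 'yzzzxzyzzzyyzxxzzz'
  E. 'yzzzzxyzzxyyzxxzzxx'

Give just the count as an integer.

A → no match
B → match
C → match
D → no match
E → match
Total matched: 3

3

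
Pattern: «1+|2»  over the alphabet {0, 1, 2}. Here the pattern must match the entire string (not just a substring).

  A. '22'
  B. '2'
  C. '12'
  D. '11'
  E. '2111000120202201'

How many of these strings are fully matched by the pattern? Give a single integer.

A → no match
B → match
C → no match
D → match
E → no match
Total matched: 2

2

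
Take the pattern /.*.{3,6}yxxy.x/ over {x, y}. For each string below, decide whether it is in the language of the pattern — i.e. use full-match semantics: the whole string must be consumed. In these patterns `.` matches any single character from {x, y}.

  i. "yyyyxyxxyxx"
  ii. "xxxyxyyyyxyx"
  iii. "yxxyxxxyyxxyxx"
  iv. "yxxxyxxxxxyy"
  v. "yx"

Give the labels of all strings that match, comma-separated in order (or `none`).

i, iii

i → match
ii → no match
iii → match
iv → no match — must end with "x"
v → no match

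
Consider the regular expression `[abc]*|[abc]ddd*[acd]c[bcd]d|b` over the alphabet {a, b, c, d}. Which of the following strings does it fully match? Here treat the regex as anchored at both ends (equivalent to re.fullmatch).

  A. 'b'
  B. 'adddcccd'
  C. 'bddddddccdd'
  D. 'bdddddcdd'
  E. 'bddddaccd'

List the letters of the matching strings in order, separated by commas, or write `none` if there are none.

A → match
B → match
C → match
D → match
E → match

A, B, C, D, E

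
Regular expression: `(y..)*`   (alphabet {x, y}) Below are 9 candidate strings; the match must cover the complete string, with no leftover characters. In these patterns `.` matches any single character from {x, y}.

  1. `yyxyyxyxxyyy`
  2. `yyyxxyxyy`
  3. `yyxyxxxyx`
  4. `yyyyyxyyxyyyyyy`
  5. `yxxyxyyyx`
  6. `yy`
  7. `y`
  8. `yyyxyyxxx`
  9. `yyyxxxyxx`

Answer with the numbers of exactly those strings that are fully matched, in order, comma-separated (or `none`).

1, 4, 5

1 → match
2 → no match
3 → no match
4 → match
5 → match
6 → no match
7 → no match
8 → no match
9 → no match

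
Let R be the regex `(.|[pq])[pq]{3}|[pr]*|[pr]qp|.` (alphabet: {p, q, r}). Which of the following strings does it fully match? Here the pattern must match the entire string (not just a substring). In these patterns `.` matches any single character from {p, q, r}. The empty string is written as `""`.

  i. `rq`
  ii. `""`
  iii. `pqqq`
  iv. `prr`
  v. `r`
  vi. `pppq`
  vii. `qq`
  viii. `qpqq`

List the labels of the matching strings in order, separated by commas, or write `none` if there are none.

ii, iii, iv, v, vi, viii

i → no match
ii → match
iii → match
iv → match
v → match
vi → match
vii → no match
viii → match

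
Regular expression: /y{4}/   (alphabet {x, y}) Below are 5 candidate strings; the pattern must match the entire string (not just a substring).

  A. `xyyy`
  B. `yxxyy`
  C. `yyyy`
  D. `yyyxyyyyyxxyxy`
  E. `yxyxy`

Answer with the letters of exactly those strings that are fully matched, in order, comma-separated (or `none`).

A → no match — must start with `y`
B → no match
C → match
D → no match
E → no match

C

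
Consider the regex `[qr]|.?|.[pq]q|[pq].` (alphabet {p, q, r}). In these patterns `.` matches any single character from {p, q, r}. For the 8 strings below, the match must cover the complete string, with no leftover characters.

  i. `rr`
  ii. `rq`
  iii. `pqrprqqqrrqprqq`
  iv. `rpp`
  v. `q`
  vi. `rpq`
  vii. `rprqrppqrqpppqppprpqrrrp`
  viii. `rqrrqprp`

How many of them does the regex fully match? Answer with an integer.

2

i. `rr` → no match
ii. `rq` → no match
iii → no match
iv. `rpp` → no match
v. `q` → match
vi. `rpq` → match
vii → no match
viii. `rqrrqprp` → no match
Total matched: 2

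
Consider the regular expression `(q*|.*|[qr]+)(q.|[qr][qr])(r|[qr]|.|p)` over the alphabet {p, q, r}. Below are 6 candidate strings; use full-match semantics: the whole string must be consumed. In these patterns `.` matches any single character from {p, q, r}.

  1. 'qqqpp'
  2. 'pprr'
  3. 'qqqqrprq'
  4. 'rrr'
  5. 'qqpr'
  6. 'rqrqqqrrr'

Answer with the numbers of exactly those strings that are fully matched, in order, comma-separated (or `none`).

1, 4, 5, 6

1 → match
2 → no match
3 → no match
4 → match
5 → match
6 → match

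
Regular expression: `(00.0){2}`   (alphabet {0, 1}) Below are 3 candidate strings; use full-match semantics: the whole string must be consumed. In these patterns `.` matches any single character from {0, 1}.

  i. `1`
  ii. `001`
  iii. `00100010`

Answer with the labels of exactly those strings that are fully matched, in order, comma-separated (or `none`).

iii

i → no match — must start with `00`
ii → no match — must end with `0`
iii → match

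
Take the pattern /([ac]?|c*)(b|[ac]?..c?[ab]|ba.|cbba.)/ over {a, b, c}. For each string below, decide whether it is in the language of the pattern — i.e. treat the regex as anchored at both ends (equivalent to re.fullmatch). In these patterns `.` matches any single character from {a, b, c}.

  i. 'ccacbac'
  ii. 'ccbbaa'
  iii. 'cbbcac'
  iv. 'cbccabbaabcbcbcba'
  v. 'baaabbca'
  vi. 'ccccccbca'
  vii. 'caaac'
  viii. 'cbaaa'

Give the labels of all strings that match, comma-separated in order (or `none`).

i → no match
ii → match
iii → no match
iv → no match
v → no match
vi → match
vii → no match
viii → no match

ii, vi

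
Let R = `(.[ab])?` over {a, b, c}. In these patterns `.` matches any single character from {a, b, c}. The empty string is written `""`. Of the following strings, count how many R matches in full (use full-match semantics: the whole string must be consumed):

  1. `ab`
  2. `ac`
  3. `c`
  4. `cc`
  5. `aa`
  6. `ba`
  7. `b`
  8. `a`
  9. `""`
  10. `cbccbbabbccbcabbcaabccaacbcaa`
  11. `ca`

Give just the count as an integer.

5

1 → match
2 → no match
3 → no match
4 → no match
5 → match
6 → match
7 → no match
8 → no match
9 → match
10 → no match
11 → match
Total matched: 5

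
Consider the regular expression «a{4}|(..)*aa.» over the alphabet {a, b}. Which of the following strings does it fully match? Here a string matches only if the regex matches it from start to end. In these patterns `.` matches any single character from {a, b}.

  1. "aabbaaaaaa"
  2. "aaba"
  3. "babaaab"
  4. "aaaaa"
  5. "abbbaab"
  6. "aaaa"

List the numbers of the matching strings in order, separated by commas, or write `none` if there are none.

1. "aabbaaaaaa" → no match
2. "aaba" → no match
3. "babaaab" → match
4. "aaaaa" → match
5. "abbbaab" → match
6. "aaaa" → match

3, 4, 5, 6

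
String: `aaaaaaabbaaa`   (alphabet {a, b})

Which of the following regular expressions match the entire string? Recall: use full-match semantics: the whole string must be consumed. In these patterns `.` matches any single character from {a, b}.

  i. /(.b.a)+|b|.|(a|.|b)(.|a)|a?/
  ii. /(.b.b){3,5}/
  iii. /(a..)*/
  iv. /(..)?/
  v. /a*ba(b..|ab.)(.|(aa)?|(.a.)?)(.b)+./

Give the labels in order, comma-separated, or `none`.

iii

i → no match
ii → no match — must end with `b`
iii → match
iv → no match
v → no match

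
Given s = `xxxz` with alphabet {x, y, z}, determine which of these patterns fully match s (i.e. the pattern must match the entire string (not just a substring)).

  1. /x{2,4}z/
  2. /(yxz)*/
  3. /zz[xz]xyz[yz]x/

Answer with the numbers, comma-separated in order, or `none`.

1

1 → match
2 → no match
3 → no match — must start with `zz`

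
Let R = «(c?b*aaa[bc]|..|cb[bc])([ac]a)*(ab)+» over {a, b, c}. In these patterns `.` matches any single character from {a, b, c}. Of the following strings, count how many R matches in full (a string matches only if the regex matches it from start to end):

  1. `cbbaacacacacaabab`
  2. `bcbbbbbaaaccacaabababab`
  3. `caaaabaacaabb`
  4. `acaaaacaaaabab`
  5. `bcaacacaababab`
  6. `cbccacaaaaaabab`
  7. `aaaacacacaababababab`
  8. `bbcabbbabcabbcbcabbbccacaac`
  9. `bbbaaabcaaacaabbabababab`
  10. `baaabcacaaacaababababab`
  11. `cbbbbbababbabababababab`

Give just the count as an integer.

6

1 → match
2 → no match
3 → no match — must end with `ab`
4 → match
5 → match
6 → match
7 → match
8 → no match — must end with `ab`
9 → no match
10 → match
11 → no match
Total matched: 6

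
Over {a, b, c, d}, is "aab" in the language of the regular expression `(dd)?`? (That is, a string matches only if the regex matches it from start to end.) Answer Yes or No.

No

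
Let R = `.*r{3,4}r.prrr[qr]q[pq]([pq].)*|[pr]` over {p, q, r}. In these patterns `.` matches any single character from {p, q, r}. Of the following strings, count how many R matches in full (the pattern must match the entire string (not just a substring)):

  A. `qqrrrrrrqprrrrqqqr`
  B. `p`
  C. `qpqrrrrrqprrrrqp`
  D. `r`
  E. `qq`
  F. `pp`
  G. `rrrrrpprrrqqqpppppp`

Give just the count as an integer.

5

A → match
B → match
C → match
D → match
E → no match
F → no match
G → match
Total matched: 5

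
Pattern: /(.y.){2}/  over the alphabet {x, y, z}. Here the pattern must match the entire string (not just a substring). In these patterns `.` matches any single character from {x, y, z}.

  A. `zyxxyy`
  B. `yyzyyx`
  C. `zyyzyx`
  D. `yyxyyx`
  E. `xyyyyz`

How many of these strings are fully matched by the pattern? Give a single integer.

A → match
B → match
C → match
D → match
E → match
Total matched: 5

5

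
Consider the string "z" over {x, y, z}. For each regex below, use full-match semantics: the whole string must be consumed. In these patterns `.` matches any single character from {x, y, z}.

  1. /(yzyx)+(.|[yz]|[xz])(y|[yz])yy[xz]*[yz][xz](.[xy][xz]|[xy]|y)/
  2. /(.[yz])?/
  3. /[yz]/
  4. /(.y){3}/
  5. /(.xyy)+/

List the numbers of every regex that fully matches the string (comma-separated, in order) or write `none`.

1 → no match — must start with "yzyx"
2 → no match
3 → match
4 → no match — must end with "y"
5 → no match — must end with "xyy"

3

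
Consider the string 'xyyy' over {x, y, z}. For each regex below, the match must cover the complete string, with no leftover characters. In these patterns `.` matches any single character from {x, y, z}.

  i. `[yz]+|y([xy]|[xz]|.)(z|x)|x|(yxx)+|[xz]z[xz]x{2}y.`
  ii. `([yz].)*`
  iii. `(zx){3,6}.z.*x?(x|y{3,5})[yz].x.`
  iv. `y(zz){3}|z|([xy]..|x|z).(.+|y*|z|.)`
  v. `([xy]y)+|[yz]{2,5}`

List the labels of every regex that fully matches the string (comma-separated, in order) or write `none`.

i → no match
ii → no match
iii → no match — must start with 'zx'
iv → match
v → match

iv, v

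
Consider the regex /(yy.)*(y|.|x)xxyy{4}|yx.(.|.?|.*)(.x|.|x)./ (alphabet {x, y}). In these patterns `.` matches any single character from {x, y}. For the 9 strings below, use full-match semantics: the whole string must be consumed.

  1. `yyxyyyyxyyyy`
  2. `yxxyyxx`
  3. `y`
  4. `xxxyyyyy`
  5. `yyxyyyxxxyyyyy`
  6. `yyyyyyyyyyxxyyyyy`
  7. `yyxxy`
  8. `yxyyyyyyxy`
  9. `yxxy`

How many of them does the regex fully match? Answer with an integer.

1 → no match
2 → match
3 → no match
4 → match
5 → match
6 → match
7 → no match
8 → match
9 → no match
Total matched: 5

5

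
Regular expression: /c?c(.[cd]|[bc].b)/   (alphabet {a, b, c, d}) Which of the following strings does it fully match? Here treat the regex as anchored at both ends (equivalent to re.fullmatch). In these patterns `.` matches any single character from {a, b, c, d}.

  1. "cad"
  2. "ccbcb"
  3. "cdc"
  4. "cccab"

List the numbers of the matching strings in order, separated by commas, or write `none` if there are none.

1, 2, 3, 4

1 → match
2 → match
3 → match
4 → match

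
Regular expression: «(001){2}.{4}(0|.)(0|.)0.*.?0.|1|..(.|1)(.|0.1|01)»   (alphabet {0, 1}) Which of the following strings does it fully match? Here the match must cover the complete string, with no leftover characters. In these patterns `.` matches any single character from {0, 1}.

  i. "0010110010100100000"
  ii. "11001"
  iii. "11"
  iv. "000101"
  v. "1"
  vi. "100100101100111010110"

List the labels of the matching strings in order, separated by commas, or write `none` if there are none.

ii, v

i → no match
ii. "11001" → match
iii. "11" → no match
iv. "000101" → no match
v. "1" → match
vi → no match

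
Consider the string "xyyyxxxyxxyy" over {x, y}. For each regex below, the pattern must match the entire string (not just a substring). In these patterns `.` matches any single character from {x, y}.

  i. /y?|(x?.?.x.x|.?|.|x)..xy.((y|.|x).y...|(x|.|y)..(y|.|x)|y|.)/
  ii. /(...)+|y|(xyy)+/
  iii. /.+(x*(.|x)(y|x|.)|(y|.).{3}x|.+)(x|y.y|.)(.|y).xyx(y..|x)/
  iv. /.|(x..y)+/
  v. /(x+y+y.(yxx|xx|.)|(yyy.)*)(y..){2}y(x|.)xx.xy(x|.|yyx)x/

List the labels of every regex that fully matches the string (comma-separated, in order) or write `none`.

i → no match
ii → match
iii → no match
iv → match
v → no match — must end with "x"

ii, iv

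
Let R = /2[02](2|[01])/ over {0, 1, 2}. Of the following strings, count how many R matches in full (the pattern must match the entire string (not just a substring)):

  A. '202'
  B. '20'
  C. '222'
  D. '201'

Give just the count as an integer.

A → match
B → no match
C → match
D → match
Total matched: 3

3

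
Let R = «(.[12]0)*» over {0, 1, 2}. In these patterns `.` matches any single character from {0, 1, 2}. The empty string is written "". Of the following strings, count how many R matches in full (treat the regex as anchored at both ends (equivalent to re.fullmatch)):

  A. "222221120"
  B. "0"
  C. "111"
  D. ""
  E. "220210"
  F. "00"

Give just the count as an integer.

A → no match
B → no match
C → no match
D → match
E → match
F → no match
Total matched: 2

2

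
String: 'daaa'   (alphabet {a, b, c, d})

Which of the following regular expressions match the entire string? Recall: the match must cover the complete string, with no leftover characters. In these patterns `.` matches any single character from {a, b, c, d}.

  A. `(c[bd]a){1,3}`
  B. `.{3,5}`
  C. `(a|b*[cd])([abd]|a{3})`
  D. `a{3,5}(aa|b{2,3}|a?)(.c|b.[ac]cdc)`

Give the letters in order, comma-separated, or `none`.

B, C

A → no match — must start with 'c'
B → match
C → match
D → no match — must start with 'a'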